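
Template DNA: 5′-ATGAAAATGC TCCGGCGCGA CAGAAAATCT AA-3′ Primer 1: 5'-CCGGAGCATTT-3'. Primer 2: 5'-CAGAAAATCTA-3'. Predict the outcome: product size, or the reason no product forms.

No product — the primers' 3' ends point away from each other.

Primer 1 (CCGGAGCATTT) has reverse complement AAATGCTCCGG, which matches the top strand at positions 5–15; primer 1 anneals to the top strand there with its 3' end pointing upstream toward position 5.
Primer 2 (CAGAAAATCTA) matches the top strand directly at positions 21–31; it anneals to the bottom strand with its 3' end pointing downstream toward position 31.
The 3' ends diverge (primer 1 extends toward position 1, primer 2 toward position 32), so the primers never converge on a shared product.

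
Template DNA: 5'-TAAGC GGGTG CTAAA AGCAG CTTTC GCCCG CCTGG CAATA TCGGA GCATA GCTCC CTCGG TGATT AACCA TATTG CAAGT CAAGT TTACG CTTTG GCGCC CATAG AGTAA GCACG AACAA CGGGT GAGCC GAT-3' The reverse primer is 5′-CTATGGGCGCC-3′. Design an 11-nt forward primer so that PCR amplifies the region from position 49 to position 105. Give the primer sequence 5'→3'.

The reverse primer's reverse complement GGCGCCCATAG matches the template at positions 95–105; the product starts at position 49.
The forward primer is identical to the top strand over positions 49–59: TAGCTCCCTCG.

5'-TAGCTCCCTCG-3'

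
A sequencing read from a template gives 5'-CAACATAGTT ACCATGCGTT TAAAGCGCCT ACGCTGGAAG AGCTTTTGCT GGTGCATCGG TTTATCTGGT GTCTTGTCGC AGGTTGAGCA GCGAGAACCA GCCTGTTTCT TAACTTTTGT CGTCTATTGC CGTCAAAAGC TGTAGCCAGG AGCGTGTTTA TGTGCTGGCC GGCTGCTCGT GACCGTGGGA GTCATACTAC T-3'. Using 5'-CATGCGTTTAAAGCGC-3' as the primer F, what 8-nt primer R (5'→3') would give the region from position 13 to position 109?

The product's 3' end on the top strand is position 109.
The reverse primer anneals to the top strand over positions 102–109, i.e. to CCTGTTTC.
Its sequence written 5'→3' is the reverse complement: GAAACAGG.

5'-GAAACAGG-3'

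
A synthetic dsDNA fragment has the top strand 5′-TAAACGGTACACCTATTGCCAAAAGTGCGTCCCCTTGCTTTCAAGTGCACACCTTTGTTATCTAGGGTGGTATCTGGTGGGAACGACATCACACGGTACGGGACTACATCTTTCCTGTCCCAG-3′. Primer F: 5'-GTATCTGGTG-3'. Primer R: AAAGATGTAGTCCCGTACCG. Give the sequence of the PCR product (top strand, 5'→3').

5'-GTATCTGGTGGGAACGACATCACACGGTACGGGACTACATCTTT-3'

Forward primer GTATCTGGTG is found on the top strand at positions 70–79.
Reverse complement of the reverse primer: CGGTACGGGACTACATCTTT. This occurs on the top strand at positions 94–113.
The product is the template from position 70 through 113 (44 bp).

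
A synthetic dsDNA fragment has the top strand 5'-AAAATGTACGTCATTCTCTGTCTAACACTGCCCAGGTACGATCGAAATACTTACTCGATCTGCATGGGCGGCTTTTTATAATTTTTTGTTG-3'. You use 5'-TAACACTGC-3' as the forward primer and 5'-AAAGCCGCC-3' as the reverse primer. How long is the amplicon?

The forward primer matches the template at positions 23–31.
The reverse primer's reverse complement is GGCGGCTTT, which matches the template at positions 67–75.
Product length = (reverse-primer end) − (forward-primer start) + 1 = 75 − 23 + 1 = 53 bp.

53 bp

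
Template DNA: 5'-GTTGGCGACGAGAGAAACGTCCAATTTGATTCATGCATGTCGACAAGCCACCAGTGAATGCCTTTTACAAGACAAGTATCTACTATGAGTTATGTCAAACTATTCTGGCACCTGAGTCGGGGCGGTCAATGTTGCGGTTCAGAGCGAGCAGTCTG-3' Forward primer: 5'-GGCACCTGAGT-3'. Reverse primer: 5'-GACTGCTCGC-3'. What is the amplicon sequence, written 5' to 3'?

5'-GGCACCTGAGTCGGGGCGGTCAATGTTGCGGTTCAGAGCGAGCAGTC-3'

The forward primer matches the template at positions 107–117.
Reverse complement of the reverse primer: GCGAGCAGTC. This occurs on the top strand at positions 144–153.
The product is the template from position 107 through 153 (47 bp).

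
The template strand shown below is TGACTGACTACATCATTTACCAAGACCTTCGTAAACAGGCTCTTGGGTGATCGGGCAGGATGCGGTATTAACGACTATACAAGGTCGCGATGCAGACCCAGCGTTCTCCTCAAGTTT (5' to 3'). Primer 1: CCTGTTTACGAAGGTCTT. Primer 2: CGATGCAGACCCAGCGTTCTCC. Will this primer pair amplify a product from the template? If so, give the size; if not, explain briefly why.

Primer 1 (CCTGTTTACGAAGGTCTT) has reverse complement AAGACCTTCGTAAACAGG, which matches the top strand at positions 22–39; primer 1 anneals to the top strand there with its 3' end pointing upstream toward position 22.
Primer 2 (CGATGCAGACCCAGCGTTCTCC) matches the top strand directly at positions 88–109; it anneals to the bottom strand with its 3' end pointing downstream toward position 109.
The 3' ends diverge (primer 1 extends toward position 1, primer 2 toward position 117), so the primers never converge on a shared product.

No product — the primers' 3' ends point away from each other.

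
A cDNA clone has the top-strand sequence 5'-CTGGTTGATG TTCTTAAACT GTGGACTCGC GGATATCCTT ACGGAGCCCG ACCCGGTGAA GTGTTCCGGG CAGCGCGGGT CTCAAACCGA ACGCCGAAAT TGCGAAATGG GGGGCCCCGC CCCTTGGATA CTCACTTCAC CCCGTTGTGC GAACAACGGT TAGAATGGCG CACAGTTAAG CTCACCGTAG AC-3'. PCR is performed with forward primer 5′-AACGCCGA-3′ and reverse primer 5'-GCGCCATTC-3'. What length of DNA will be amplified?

82 bp

Forward primer AACGCCGA is found on the top strand at positions 90–97.
Reverse complement of the reverse primer: GAATGGCGC. This occurs on the top strand at positions 163–171.
Product length = (reverse-primer end) − (forward-primer start) + 1 = 171 − 90 + 1 = 82 bp.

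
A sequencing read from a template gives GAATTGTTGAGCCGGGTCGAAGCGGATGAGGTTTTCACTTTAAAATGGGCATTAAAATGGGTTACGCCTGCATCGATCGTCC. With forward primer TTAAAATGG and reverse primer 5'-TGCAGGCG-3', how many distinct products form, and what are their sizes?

Two products: 33 bp, 21 bp

The forward primer TTAAAATGG matches the top strand at positions 40–48, 52–60.
The reverse primer's reverse complement is CGCCTGCA, matching at positions 65–72.
Each forward site pairs with the reverse site to give a product ending at position 72: sizes 33, 21 bp.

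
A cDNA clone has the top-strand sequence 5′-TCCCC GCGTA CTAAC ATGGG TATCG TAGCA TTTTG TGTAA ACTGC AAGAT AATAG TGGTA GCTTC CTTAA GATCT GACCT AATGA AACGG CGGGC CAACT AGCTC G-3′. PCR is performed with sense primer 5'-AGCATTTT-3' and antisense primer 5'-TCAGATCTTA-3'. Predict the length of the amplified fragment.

51 bp

Forward primer AGCATTTT is found on the top strand at positions 27–34.
Reverse complement of the reverse primer: TAAGATCTGA. This occurs on the top strand at positions 68–77.
Product length = (reverse-primer end) − (forward-primer start) + 1 = 77 − 27 + 1 = 51 bp.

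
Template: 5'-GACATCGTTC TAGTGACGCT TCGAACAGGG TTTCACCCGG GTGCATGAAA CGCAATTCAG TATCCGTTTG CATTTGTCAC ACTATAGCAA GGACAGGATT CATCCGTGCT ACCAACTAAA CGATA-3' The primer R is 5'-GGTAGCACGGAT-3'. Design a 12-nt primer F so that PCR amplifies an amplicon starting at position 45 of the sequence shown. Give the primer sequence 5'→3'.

5'-ATGAAACGCAAT-3'

The reverse primer's reverse complement ATCCGTGCTACC matches the template at positions 102–113; the product starts at position 45.
The forward primer is identical to the top strand over positions 45–56: ATGAAACGCAAT.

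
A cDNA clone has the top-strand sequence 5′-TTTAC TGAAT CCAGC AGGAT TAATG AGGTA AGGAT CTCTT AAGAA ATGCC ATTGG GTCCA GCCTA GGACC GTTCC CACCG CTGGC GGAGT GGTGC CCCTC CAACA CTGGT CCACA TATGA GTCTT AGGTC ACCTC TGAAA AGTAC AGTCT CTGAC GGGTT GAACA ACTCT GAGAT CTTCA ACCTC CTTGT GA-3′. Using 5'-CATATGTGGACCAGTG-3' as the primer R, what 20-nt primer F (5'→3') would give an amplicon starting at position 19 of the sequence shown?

The reverse primer's reverse complement CACTGGTCCACATATG matches the template at positions 104–119; the product starts at position 19.
The forward primer is identical to the top strand over positions 19–38: ATTAATGAGGTAAGGATCTC.

5'-ATTAATGAGGTAAGGATCTC-3'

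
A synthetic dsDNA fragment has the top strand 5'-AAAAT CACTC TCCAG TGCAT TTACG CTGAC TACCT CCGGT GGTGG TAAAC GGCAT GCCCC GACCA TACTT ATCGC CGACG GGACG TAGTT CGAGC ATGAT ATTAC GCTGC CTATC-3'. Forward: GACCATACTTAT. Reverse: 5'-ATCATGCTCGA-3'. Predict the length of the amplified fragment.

Scanning the template, GACCATACTTAT occurs at positions 61–72; this primer anneals to the bottom strand there with its 3' end pointing downstream.
The reverse primer's reverse complement is TCGAGCATGAT, which matches the template at positions 90–100.
Product length = (reverse-primer end) − (forward-primer start) + 1 = 100 − 61 + 1 = 40 bp.

40 bp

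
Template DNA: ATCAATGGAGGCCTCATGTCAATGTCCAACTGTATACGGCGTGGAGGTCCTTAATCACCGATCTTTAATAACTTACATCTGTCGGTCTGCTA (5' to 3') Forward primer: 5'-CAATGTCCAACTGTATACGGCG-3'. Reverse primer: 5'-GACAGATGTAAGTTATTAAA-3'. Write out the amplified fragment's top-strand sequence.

5'-CAATGTCCAACTGTATACGGCGTGGAGGTCCTTAATCACCGATCTTTAATAACTTACATCTGTC-3'

Forward primer CAATGTCCAACTGTATACGGCG is found on the top strand at positions 20–41.
Reverse complement of the reverse primer: TTTAATAACTTACATCTGTC. This occurs on the top strand at positions 64–83.
The product is the template from position 20 through 83 (64 bp).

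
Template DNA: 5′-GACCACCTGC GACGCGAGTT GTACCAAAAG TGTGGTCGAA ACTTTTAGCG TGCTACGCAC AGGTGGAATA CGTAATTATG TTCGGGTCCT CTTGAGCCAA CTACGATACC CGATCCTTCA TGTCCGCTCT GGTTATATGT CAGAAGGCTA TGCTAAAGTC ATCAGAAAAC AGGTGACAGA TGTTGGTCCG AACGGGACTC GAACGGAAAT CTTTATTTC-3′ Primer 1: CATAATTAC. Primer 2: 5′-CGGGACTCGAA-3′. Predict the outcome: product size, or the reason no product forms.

Primer 1 (CATAATTAC) has reverse complement GTAATTATG, which matches the top strand at positions 72–80; primer 1 anneals to the top strand there with its 3' end pointing upstream toward position 72.
Primer 2 (CGGGACTCGAA) matches the top strand directly at positions 193–203; it anneals to the bottom strand with its 3' end pointing downstream toward position 203.
The 3' ends diverge (primer 1 extends toward position 1, primer 2 toward position 219), so the primers never converge on a shared product.

No product — the primers' 3' ends point away from each other.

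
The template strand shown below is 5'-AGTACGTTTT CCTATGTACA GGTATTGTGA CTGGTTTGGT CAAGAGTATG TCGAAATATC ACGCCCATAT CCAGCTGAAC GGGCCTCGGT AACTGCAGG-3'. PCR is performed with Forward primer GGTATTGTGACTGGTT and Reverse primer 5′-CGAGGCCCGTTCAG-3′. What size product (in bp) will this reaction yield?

The forward primer matches the template at positions 21–36.
Reverse complement of the reverse primer: CTGAACGGGCCTCG. This occurs on the top strand at positions 75–88.
The product runs from position 21 to position 88, so its length is 88 − 21 + 1 = 68 bp.

68 bp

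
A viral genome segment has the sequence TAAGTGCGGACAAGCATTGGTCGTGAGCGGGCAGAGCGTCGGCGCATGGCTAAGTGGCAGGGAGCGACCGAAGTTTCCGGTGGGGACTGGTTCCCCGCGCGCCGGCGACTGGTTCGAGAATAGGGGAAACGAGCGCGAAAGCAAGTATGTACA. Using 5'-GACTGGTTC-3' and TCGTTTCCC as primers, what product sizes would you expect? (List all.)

The forward primer GACTGGTTC matches the top strand at positions 85–93, 107–115.
The reverse primer's reverse complement is GGGAAACGA, matching at positions 124–132.
Each forward site pairs with the reverse site to give a product ending at position 132: sizes 48, 26 bp.

48 bp, 26 bp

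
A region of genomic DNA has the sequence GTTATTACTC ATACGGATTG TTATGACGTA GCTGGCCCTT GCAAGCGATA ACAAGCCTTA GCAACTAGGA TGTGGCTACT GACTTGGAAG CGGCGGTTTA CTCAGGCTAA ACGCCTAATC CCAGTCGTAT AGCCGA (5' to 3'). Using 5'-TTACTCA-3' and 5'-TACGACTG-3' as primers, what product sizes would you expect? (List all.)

125 bp, 32 bp

The forward primer TTACTCA matches the top strand at positions 5–11, 98–104.
The reverse primer's reverse complement is CAGTCGTA, matching at positions 122–129.
Each forward site pairs with the reverse site to give a product ending at position 129: sizes 125, 32 bp.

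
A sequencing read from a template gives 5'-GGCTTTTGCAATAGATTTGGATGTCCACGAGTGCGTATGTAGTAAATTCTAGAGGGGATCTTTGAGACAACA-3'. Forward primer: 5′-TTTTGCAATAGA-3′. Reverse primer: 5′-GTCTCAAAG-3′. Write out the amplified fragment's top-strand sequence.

5'-TTTTGCAATAGATTTGGATGTCCACGAGTGCGTATGTAGTAAATTCTAGAGGGGATCTTTGAGAC-3'

Scanning the template, TTTTGCAATAGA occurs at positions 4–15; this primer anneals to the bottom strand there with its 3' end pointing downstream.
Taking the reverse complement of GTCTCAAAG gives CTTTGAGAC, found at positions 60–68 on the template; the primer anneals here to the top strand with its 3' end pointing upstream.
The product is the template from position 4 through 68 (65 bp).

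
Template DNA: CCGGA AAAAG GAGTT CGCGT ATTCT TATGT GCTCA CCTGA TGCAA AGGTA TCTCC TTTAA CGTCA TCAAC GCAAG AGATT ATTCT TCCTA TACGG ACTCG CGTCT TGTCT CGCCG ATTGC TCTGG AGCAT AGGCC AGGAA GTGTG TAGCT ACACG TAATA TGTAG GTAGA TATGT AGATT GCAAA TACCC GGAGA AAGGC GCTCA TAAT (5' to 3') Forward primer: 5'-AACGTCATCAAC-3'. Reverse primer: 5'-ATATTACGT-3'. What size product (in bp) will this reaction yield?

Forward primer AACGTCATCAAC is found on the top strand at positions 59–70.
The reverse primer's reverse complement is ACGTAATAT, which matches the template at positions 153–161.
Amplicon spans positions 59–161: 103 bp.

103 bp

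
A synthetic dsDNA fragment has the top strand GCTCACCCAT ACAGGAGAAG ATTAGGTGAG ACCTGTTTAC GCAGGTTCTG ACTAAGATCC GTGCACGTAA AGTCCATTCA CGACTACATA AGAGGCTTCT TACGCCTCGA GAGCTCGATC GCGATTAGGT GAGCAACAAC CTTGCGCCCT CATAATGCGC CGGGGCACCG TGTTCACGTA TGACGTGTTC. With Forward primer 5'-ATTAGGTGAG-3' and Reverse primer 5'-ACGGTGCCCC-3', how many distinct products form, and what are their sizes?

The forward primer ATTAGGTGAG matches the top strand at positions 21–30, 124–133.
The reverse primer's reverse complement is GGGGCACCGT, matching at positions 162–171.
Each forward site pairs with the reverse site to give a product ending at position 171: sizes 151, 48 bp.

Two products: 151 bp, 48 bp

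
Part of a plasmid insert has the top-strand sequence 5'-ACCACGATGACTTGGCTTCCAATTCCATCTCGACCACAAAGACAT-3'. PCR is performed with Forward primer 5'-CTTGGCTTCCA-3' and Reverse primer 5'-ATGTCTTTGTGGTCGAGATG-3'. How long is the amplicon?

35 bp

The forward primer matches the template at positions 11–21.
Taking the reverse complement of ATGTCTTTGTGGTCGAGATG gives CATCTCGACCACAAAGACAT, found at positions 26–45 on the template; the primer anneals here to the top strand with its 3' end pointing upstream.
The product runs from position 11 to position 45, so its length is 45 − 11 + 1 = 35 bp.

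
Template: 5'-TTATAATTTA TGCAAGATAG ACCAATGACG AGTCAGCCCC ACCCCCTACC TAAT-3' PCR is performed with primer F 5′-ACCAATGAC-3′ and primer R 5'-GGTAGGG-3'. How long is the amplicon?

Scanning the template, ACCAATGAC occurs at positions 21–29; this primer anneals to the bottom strand there with its 3' end pointing downstream.
The reverse primer's reverse complement is CCCTACC, which matches the template at positions 44–50.
The product runs from position 21 to position 50, so its length is 50 − 21 + 1 = 30 bp.

30 bp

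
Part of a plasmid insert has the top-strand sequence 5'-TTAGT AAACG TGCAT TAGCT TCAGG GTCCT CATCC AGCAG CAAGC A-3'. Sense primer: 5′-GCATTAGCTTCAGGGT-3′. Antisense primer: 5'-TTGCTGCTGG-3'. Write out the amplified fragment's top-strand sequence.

Scanning the template, GCATTAGCTTCAGGGT occurs at positions 12–27; this primer anneals to the bottom strand there with its 3' end pointing downstream.
Taking the reverse complement of TTGCTGCTGG gives CCAGCAGCAA, found at positions 34–43 on the template; the primer anneals here to the top strand with its 3' end pointing upstream.
The product is the template from position 12 through 43 (32 bp).

5'-GCATTAGCTTCAGGGTCCTCATCCAGCAGCAA-3'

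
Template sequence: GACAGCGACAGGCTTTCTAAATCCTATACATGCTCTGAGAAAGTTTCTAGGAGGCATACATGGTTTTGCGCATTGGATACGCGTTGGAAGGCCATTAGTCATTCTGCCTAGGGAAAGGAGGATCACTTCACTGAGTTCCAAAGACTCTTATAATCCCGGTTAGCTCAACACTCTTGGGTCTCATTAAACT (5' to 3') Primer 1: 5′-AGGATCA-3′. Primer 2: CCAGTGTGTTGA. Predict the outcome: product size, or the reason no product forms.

No product — primer 2 has no binding site in the template.

Primer 2 (CCAGTGTGTTGA) does not match the top strand, and its reverse complement TCAACACACTGG does not match either.
With no annealing site for primer 2, no amplification occurs.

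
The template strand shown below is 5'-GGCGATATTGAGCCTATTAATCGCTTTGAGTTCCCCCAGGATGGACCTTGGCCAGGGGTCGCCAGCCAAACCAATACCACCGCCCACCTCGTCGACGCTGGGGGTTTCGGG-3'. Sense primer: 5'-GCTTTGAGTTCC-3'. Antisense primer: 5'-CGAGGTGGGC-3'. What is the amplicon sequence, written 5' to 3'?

The forward primer matches the template at positions 23–34.
The reverse primer's reverse complement is GCCCACCTCG, which matches the template at positions 82–91.
The product is the template from position 23 through 91 (69 bp).

5'-GCTTTGAGTTCCCCCAGGATGGACCTTGGCCAGGGGTCGCCAGCCAAACCAATACCACCGCCCACCTCG-3'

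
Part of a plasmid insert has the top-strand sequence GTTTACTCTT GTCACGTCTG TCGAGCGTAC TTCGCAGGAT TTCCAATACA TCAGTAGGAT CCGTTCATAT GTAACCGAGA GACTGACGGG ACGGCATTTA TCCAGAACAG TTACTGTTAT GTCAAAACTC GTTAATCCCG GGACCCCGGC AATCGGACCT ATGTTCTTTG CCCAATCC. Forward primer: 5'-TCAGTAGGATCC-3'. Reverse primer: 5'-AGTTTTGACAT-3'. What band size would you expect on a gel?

79 bp

Forward primer TCAGTAGGATCC is found on the top strand at positions 51–62.
Taking the reverse complement of AGTTTTGACAT gives ATGTCAAAACT, found at positions 119–129 on the template; the primer anneals here to the top strand with its 3' end pointing upstream.
Amplicon spans positions 51–129: 79 bp.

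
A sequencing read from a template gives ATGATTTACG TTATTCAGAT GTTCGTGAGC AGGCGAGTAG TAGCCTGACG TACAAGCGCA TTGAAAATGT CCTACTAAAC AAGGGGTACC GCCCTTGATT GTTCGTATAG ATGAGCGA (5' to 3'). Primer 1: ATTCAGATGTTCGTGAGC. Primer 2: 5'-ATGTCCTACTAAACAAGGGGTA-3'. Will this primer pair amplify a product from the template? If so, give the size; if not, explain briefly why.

Primer 1 (ATTCAGATGTTCGTGAGC) matches the top strand at positions 13–30 (3' end points downstream).
Primer 2 (ATGTCCTACTAAACAAGGGGTA) also matches the top strand directly, at positions 67–88 — its reverse complement TACCCCTTGTTTAGTAGGACAT is not present.
Both primers anneal to the bottom strand with 3' ends pointing the same way, so neither can prime synthesis back toward the other.

No product — both primers anneal to the same strand and extend in the same direction.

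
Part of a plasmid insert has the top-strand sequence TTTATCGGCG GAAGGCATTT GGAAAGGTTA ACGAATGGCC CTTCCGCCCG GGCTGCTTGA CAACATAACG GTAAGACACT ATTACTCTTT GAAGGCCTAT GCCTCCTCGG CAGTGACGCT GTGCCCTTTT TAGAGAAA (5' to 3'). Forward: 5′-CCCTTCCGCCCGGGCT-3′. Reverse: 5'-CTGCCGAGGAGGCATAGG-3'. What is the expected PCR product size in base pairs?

Forward primer CCCTTCCGCCCGGGCT is found on the top strand at positions 39–54.
Reverse complement of the reverse primer: CCTATGCCTCCTCGGCAG. This occurs on the top strand at positions 96–113.
Amplicon spans positions 39–113: 75 bp.

75 bp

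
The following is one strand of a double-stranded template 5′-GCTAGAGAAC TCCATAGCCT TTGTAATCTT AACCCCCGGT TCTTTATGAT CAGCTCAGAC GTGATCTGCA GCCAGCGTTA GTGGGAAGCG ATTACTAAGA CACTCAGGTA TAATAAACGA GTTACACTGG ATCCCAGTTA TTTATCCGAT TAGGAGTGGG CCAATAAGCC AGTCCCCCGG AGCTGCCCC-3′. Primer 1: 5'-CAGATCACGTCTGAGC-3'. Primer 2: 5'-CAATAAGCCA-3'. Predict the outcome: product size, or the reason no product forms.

Primer 1 (CAGATCACGTCTGAGC) has reverse complement GCTCAGACGTGATCTG, which matches the top strand at positions 53–68; primer 1 anneals to the top strand there with its 3' end pointing upstream toward position 53.
Primer 2 (CAATAAGCCA) matches the top strand directly at positions 162–171; it anneals to the bottom strand with its 3' end pointing downstream toward position 171.
The 3' ends diverge (primer 1 extends toward position 1, primer 2 toward position 189), so the primers never converge on a shared product.

No product — the primers' 3' ends point away from each other.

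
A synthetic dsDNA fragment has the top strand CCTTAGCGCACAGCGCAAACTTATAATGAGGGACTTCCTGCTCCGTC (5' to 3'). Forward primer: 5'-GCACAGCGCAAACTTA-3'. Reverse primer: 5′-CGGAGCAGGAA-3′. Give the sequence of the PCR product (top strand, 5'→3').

The forward primer matches the template at positions 8–23.
Reverse complement of the reverse primer: TTCCTGCTCCG. This occurs on the top strand at positions 35–45.
The product is the template from position 8 through 45 (38 bp).

5'-GCACAGCGCAAACTTATAATGAGGGACTTCCTGCTCCG-3'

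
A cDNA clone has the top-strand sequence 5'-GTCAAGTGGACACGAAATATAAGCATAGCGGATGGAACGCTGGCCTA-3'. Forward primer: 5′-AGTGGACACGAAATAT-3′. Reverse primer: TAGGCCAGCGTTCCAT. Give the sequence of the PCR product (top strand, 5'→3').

Scanning the template, AGTGGACACGAAATAT occurs at positions 5–20; this primer anneals to the bottom strand there with its 3' end pointing downstream.
Reverse complement of the reverse primer: ATGGAACGCTGGCCTA. This occurs on the top strand at positions 32–47.
The product is the template from position 5 through 47 (43 bp).

5'-AGTGGACACGAAATATAAGCATAGCGGATGGAACGCTGGCCTA-3'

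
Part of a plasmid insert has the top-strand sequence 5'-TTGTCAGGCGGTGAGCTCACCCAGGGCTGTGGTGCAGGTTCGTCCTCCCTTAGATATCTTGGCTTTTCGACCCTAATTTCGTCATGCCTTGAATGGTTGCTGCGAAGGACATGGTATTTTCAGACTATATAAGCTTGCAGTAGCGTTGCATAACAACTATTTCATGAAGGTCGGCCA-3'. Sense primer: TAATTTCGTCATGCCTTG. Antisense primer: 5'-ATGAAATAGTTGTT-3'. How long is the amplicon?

92 bp

Forward primer TAATTTCGTCATGCCTTG is found on the top strand at positions 74–91.
Reverse complement of the reverse primer: AACAACTATTTCAT. This occurs on the top strand at positions 152–165.
The product runs from position 74 to position 165, so its length is 165 − 74 + 1 = 92 bp.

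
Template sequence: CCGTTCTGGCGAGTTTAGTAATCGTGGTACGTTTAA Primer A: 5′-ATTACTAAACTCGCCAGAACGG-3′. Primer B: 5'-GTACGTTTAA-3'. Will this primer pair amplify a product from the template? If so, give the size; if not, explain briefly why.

Primer A (ATTACTAAACTCGCCAGAACGG) has reverse complement CCGTTCTGGCGAGTTTAGTAAT, which matches the top strand at positions 1–22; primer A anneals to the top strand there with its 3' end pointing upstream toward position 1.
Primer B (GTACGTTTAA) matches the top strand directly at positions 27–36; it anneals to the bottom strand with its 3' end pointing downstream toward position 36.
The 3' ends diverge (primer A extends toward position 1, primer B toward position 36), so the primers never converge on a shared product.

No product — the primers' 3' ends point away from each other.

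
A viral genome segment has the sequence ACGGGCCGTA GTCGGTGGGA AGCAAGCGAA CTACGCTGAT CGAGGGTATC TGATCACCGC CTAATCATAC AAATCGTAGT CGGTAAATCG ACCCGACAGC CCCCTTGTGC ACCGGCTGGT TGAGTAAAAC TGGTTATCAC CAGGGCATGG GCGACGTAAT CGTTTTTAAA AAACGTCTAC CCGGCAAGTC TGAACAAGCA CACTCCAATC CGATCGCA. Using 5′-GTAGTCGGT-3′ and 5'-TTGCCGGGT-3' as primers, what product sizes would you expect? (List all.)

The forward primer GTAGTCGGT matches the top strand at positions 8–16, 76–84.
The reverse primer's reverse complement is ACCCGGCAA, matching at positions 179–187.
Each forward site pairs with the reverse site to give a product ending at position 187: sizes 180, 112 bp.

180 bp, 112 bp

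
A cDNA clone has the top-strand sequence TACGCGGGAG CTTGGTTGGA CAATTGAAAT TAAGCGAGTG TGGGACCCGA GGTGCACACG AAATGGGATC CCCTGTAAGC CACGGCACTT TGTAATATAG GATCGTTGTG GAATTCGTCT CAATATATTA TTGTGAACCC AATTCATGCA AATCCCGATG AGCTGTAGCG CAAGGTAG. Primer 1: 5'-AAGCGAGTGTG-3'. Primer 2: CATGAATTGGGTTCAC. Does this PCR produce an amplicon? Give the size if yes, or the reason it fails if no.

Primer 1 (AAGCGAGTGTG) matches the top strand at positions 32–42; it acts as a forward primer.
Primer 2's reverse complement is GTGAACCCAATTCATG, matching the top strand at positions 133–148; it acts as a reverse primer.
The 3' ends face each other across positions 32–148, giving a 117 bp product.

Yes — a 117 bp product.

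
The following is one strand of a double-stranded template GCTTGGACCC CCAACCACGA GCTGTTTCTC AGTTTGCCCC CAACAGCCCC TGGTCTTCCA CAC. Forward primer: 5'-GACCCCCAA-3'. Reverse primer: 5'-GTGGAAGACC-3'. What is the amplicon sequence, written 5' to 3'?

Forward primer GACCCCCAA is found on the top strand at positions 6–14.
Taking the reverse complement of GTGGAAGACC gives GGTCTTCCAC, found at positions 52–61 on the template; the primer anneals here to the top strand with its 3' end pointing upstream.
The product is the template from position 6 through 61 (56 bp).

5'-GACCCCCAACCACGAGCTGTTTCTCAGTTTGCCCCCAACAGCCCCTGGTCTTCCAC-3'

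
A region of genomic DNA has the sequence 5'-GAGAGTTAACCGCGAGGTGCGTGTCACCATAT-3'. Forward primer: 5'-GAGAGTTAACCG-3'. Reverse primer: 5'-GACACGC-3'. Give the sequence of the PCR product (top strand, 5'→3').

The forward primer matches the template at positions 1–12.
Taking the reverse complement of GACACGC gives GCGTGTC, found at positions 19–25 on the template; the primer anneals here to the top strand with its 3' end pointing upstream.
The product is the template from position 1 through 25 (25 bp).

5'-GAGAGTTAACCGCGAGGTGCGTGTC-3'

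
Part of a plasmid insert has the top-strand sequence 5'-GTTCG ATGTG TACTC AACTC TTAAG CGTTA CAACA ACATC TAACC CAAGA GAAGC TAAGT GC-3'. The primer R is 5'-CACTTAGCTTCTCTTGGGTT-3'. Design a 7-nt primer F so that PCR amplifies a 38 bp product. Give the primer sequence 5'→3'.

5'-AGCGTTA-3'

The reverse primer's reverse complement AACCCAAGAGAAGCTAAGTG matches the template at positions 42–61, so the product ends at position 61.
A 38 bp product then starts at position 61 − 38 + 1 = 24.
The forward primer is identical to the top strand there: AGCGTTA.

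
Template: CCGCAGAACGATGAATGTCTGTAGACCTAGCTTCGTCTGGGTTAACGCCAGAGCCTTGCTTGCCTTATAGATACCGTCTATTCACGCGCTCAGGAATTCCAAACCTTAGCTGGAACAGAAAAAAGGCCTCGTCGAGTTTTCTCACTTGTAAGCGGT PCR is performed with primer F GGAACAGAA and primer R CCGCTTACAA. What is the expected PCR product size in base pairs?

Forward primer GGAACAGAA is found on the top strand at positions 112–120.
Reverse complement of the reverse primer: TTGTAAGCGG. This occurs on the top strand at positions 146–155.
The product runs from position 112 to position 155, so its length is 155 − 112 + 1 = 44 bp.

44 bp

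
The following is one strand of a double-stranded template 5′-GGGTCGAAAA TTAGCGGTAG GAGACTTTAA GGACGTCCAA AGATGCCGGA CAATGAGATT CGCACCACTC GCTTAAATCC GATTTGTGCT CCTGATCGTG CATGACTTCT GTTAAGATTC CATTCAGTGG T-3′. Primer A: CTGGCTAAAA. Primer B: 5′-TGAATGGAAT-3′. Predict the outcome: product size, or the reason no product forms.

Primer A (CTGGCTAAAA) does not match the top strand, and its reverse complement TTTTAGCCAG does not match either.
With no annealing site for primer A, no amplification occurs.

No product — primer A has no binding site in the template.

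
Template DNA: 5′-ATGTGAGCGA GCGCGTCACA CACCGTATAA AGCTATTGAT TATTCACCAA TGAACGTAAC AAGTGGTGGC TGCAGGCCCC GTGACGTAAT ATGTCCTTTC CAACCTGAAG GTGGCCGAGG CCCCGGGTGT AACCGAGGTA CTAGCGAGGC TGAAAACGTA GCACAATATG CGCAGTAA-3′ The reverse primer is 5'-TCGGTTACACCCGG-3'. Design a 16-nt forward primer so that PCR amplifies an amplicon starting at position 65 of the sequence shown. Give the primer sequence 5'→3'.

The reverse primer's reverse complement CCGGGTGTAACCGA matches the template at positions 123–136; the product starts at position 65.
The forward primer is identical to the top strand over positions 65–80: GGTGGCTGCAGGCCCC.

5'-GGTGGCTGCAGGCCCC-3'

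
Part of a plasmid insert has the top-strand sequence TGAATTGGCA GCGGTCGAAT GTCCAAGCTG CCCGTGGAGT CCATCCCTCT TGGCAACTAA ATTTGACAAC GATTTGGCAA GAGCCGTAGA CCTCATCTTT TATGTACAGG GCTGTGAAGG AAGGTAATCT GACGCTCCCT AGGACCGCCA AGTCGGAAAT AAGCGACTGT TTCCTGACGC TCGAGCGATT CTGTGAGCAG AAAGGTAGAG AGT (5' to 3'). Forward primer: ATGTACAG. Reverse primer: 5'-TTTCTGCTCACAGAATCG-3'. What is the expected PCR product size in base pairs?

102 bp

Forward primer ATGTACAG is found on the top strand at positions 102–109.
Taking the reverse complement of TTTCTGCTCACAGAATCG gives CGATTCTGTGAGCAGAAA, found at positions 186–203 on the template; the primer anneals here to the top strand with its 3' end pointing upstream.
Amplicon spans positions 102–203: 102 bp.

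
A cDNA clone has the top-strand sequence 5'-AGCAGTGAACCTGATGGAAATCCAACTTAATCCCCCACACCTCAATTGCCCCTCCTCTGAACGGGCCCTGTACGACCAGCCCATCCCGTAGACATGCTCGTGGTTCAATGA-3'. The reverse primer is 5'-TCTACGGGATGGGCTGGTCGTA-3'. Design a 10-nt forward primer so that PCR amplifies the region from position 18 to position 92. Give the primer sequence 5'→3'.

The reverse primer's reverse complement TACGACCAGCCCATCCCGTAGA matches the template at positions 71–92; the product starts at position 18.
The forward primer is identical to the top strand over positions 18–27: AAATCCAACT.

5'-AAATCCAACT-3'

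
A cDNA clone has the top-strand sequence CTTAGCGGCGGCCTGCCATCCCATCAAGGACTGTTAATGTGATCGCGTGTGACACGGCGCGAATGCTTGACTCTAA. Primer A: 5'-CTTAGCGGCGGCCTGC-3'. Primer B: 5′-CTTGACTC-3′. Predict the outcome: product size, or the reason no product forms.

Primer A (CTTAGCGGCGGCCTGC) matches the top strand at positions 1–16 (3' end points downstream).
Primer B (CTTGACTC) also matches the top strand directly, at positions 66–73 — its reverse complement GAGTCAAG is not present.
Both primers anneal to the bottom strand with 3' ends pointing the same way, so neither can prime synthesis back toward the other.

No product — both primers anneal to the same strand and extend in the same direction.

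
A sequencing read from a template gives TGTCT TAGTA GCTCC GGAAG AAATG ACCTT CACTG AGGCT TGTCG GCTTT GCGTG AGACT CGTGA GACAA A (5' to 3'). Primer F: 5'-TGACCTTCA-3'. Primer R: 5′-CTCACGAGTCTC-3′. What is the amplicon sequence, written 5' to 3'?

Scanning the template, TGACCTTCA occurs at positions 24–32; this primer anneals to the bottom strand there with its 3' end pointing downstream.
Taking the reverse complement of CTCACGAGTCTC gives GAGACTCGTGAG, found at positions 55–66 on the template; the primer anneals here to the top strand with its 3' end pointing upstream.
The product is the template from position 24 through 66 (43 bp).

5'-TGACCTTCACTGAGGCTTGTCGGCTTTGCGTGAGACTCGTGAG-3'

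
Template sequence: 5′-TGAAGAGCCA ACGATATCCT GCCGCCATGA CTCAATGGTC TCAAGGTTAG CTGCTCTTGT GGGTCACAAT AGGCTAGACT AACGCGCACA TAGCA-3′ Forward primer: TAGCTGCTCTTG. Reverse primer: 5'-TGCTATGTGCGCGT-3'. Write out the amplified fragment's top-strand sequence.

Scanning the template, TAGCTGCTCTTG occurs at positions 48–59; this primer anneals to the bottom strand there with its 3' end pointing downstream.
The reverse primer's reverse complement is ACGCGCACATAGCA, which matches the template at positions 82–95.
The product is the template from position 48 through 95 (48 bp).

5'-TAGCTGCTCTTGTGGGTCACAATAGGCTAGACTAACGCGCACATAGCA-3'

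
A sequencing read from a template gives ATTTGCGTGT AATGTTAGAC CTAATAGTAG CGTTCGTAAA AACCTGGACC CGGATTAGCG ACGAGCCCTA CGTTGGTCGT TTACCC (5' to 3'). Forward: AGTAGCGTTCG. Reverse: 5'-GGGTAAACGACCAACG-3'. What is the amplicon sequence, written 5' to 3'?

5'-AGTAGCGTTCGTAAAAACCTGGACCCGGATTAGCGACGAGCCCTACGTTGGTCGTTTACCC-3'

Scanning the template, AGTAGCGTTCG occurs at positions 26–36; this primer anneals to the bottom strand there with its 3' end pointing downstream.
Taking the reverse complement of GGGTAAACGACCAACG gives CGTTGGTCGTTTACCC, found at positions 71–86 on the template; the primer anneals here to the top strand with its 3' end pointing upstream.
The product is the template from position 26 through 86 (61 bp).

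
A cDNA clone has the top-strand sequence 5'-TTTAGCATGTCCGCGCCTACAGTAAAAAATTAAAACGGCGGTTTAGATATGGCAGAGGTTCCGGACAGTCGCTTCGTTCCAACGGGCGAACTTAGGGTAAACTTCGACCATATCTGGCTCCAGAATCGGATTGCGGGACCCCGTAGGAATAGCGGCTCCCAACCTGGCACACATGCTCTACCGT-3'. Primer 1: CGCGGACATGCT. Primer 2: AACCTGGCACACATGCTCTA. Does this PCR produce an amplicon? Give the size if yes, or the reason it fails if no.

Primer 1 (CGCGGACATGCT) has reverse complement AGCATGTCCGCG, which matches the top strand at positions 4–15; primer 1 anneals to the top strand there with its 3' end pointing upstream toward position 4.
Primer 2 (AACCTGGCACACATGCTCTA) matches the top strand directly at positions 161–180; it anneals to the bottom strand with its 3' end pointing downstream toward position 180.
The 3' ends diverge (primer 1 extends toward position 1, primer 2 toward position 184), so the primers never converge on a shared product.

No product — the primers' 3' ends point away from each other.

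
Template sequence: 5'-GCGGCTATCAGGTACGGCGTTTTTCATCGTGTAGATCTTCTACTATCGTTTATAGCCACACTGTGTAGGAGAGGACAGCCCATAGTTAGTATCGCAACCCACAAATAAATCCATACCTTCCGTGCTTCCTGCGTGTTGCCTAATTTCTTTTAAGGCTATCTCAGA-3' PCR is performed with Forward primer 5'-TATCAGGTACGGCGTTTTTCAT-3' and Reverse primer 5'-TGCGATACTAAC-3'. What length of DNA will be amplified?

The forward primer matches the template at positions 6–27.
Reverse complement of the reverse primer: GTTAGTATCGCA. This occurs on the top strand at positions 85–96.
Amplicon spans positions 6–96: 91 bp.

91 bp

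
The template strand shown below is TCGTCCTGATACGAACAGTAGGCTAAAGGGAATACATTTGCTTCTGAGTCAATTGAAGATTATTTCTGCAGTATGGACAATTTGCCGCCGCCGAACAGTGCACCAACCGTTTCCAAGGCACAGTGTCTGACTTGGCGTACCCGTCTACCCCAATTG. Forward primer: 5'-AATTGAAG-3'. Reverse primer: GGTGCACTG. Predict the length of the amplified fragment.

54 bp

Scanning the template, AATTGAAG occurs at positions 51–58; this primer anneals to the bottom strand there with its 3' end pointing downstream.
Taking the reverse complement of GGTGCACTG gives CAGTGCACC, found at positions 96–104 on the template; the primer anneals here to the top strand with its 3' end pointing upstream.
The product runs from position 51 to position 104, so its length is 104 − 51 + 1 = 54 bp.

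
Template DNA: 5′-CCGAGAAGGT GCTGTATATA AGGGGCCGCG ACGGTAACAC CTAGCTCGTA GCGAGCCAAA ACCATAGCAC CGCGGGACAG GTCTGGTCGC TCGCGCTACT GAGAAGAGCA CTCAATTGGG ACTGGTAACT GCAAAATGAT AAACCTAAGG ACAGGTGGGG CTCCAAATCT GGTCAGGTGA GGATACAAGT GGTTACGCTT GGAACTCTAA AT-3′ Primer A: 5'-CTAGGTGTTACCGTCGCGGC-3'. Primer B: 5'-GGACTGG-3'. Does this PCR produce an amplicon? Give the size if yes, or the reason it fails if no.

Primer A (CTAGGTGTTACCGTCGCGGC) has reverse complement GCCGCGACGGTAACACCTAG, which matches the top strand at positions 25–44; primer A anneals to the top strand there with its 3' end pointing upstream toward position 25.
Primer B (GGACTGG) matches the top strand directly at positions 119–125; it anneals to the bottom strand with its 3' end pointing downstream toward position 125.
The 3' ends diverge (primer A extends toward position 1, primer B toward position 212), so the primers never converge on a shared product.

No product — the primers' 3' ends point away from each other.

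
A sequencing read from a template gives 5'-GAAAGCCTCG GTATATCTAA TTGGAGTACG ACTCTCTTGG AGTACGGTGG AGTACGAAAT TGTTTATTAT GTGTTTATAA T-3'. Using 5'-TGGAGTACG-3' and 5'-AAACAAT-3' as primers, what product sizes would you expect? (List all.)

The forward primer TGGAGTACG matches the top strand at positions 22–30, 38–46, 48–56.
The reverse primer's reverse complement is ATTGTTT, matching at positions 59–65.
Each forward site pairs with the reverse site to give a product ending at position 65: sizes 44, 28, 18 bp.

44 bp, 28 bp, 18 bp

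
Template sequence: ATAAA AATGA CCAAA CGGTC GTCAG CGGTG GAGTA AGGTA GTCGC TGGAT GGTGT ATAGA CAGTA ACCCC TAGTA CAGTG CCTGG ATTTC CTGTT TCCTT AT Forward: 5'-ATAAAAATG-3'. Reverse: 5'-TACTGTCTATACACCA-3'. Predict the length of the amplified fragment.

65 bp

Scanning the template, ATAAAAATG occurs at positions 1–9; this primer anneals to the bottom strand there with its 3' end pointing downstream.
Taking the reverse complement of TACTGTCTATACACCA gives TGGTGTATAGACAGTA, found at positions 50–65 on the template; the primer anneals here to the top strand with its 3' end pointing upstream.
Amplicon spans positions 1–65: 65 bp.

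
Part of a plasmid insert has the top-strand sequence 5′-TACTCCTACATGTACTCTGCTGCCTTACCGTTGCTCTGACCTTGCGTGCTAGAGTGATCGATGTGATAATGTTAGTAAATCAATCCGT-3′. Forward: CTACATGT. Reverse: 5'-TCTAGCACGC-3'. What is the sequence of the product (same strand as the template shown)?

5'-CTACATGTACTCTGCTGCCTTACCGTTGCTCTGACCTTGCGTGCTAGA-3'

Forward primer CTACATGT is found on the top strand at positions 6–13.
Reverse complement of the reverse primer: GCGTGCTAGA. This occurs on the top strand at positions 44–53.
The product is the template from position 6 through 53 (48 bp).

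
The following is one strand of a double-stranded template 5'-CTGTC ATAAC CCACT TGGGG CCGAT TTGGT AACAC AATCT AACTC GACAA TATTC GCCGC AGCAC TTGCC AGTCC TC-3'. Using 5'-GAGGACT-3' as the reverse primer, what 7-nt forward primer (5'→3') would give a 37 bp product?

5'-AACTCGA-3'

The reverse primer's reverse complement AGTCCTC matches the template at positions 71–77, so the product ends at position 77.
A 37 bp product then starts at position 77 − 37 + 1 = 41.
The forward primer is identical to the top strand there: AACTCGA.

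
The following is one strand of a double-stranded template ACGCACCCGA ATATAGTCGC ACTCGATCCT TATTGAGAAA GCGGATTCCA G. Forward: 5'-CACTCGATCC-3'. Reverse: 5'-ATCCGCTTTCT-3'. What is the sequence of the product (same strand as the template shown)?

Scanning the template, CACTCGATCC occurs at positions 20–29; this primer anneals to the bottom strand there with its 3' end pointing downstream.
Reverse complement of the reverse primer: AGAAAGCGGAT. This occurs on the top strand at positions 36–46.
The product is the template from position 20 through 46 (27 bp).

5'-CACTCGATCCTTATTGAGAAAGCGGAT-3'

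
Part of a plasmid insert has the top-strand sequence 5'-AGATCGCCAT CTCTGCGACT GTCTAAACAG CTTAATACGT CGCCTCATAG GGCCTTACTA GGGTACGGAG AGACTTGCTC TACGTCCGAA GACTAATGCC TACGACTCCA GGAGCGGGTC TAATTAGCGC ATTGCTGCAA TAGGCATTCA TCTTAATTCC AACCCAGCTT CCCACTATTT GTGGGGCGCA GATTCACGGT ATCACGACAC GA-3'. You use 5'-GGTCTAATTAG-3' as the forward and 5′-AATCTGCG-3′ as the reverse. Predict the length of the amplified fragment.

Scanning the template, GGTCTAATTAG occurs at positions 117–127; this primer anneals to the bottom strand there with its 3' end pointing downstream.
The reverse primer's reverse complement is CGCAGATT, which matches the template at positions 187–194.
The product runs from position 117 to position 194, so its length is 194 − 117 + 1 = 78 bp.

78 bp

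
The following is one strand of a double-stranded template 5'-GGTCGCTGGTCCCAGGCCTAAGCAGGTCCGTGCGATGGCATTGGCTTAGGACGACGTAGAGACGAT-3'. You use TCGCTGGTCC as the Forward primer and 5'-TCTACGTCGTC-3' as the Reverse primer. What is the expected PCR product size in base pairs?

The forward primer matches the template at positions 3–12.
Taking the reverse complement of TCTACGTCGTC gives GACGACGTAGA, found at positions 50–60 on the template; the primer anneals here to the top strand with its 3' end pointing upstream.
Product length = (reverse-primer end) − (forward-primer start) + 1 = 60 − 3 + 1 = 58 bp.

58 bp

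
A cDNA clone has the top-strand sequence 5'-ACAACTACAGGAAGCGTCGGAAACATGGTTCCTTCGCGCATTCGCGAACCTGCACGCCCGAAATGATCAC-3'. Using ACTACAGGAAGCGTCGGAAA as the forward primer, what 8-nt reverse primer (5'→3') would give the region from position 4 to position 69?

5'-TGATCATT-3'

The product's 3' end on the top strand is position 69.
The reverse primer anneals to the top strand over positions 62–69, i.e. to AATGATCA.
Its sequence written 5'→3' is the reverse complement: TGATCATT.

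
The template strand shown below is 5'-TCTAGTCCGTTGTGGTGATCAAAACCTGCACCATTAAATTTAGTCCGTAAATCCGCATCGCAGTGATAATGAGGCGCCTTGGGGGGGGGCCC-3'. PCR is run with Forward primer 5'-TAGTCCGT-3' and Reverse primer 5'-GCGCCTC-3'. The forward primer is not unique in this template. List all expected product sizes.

75 bp, 37 bp

The forward primer TAGTCCGT matches the top strand at positions 3–10, 41–48.
The reverse primer's reverse complement is GAGGCGC, matching at positions 71–77.
Each forward site pairs with the reverse site to give a product ending at position 77: sizes 75, 37 bp.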